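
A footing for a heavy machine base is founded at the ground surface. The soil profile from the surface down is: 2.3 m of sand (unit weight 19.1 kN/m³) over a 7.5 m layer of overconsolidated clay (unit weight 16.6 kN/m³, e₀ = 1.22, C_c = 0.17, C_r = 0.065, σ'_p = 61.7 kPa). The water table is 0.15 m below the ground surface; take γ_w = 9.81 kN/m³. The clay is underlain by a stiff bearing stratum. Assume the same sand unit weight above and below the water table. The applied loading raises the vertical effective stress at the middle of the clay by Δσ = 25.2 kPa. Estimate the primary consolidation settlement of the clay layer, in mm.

S_c ≈ 67 mm

Mid-depth of clay below the ground surface: z = 2.3 + 7.5/2 = 6.05 m.
Total vertical stress at mid-clay: σ_v = 19.1×2.3 + 16.6×3.75 = 106.18 kPa.
Pore pressure: u = 9.81×(6.05 − 0.15) = 57.879 kPa.
Initial effective stress: σ'_0 = σ_v − u = 106.18 − 57.879 = 48.301 kPa.
Final effective stress: σ'_f = 48.301 + 25.2 = 73.501 kPa.
σ'_f = 73.501 > σ'_p = 61.7 kPa, so the stress path crosses the preconsolidation pressure — recompression up to σ'_p, then virgin compression beyond:
S_c = H/(1+e₀)·[C_r·log₁₀(σ'_p/σ'_0) + C_c·log₁₀(σ'_f/σ'_p)]
    = 7.5/2.22 × [0.065×log₁₀(61.7/48.301) + 0.17×log₁₀(73.501/61.7)]
    = 3.3784 × [0.0069114 + 0.012921] = 0.067 m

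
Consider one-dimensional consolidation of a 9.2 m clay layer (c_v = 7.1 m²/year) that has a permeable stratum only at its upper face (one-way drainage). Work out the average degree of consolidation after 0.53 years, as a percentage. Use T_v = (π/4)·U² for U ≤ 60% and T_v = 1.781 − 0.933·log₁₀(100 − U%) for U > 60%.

Drainage path length: H_d = H = 9.2 m (single drainage).
T_v = c_v·t/H_d² = 7.1×0.53/9.2² = 0.044459.
T_v = 0.044459 corresponds to the U ≤ 60% branch:
U = √(4T_v/π) = 0.2379

U ≈ 23.8 %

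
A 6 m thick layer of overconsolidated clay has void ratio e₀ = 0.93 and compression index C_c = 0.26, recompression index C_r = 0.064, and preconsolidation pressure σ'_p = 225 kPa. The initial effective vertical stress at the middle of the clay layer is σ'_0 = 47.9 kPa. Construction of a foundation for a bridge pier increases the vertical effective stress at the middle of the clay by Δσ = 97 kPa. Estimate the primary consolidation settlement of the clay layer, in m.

S_c ≈ 0.0956 m

Final effective stress: σ'_f = 47.9 + 97 = 144.9 kPa.
σ'_f = 144.9 ≤ σ'_p = 225 kPa, so the clay remains overconsolidated and only the recompression index applies:
S_c = C_r·H/(1+e₀)·log₁₀(σ'_f/σ'_0) = 0.064×6/1.93×log₁₀(144.9/47.9)
    = 0.19896 × 0.48073 = 0.09565 m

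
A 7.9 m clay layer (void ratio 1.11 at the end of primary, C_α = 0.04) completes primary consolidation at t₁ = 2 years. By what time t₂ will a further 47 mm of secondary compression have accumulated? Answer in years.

S_s = C_α·H/(1+e_p)·log₁₀(t₂/t₁) ⇒ log₁₀(t₂/t₁) = S_s·(1+e_p)/(C_α·H).
log₁₀(t₂/t₁) = 0.047 × (1+1.11) / (0.04×7.9) = 0.3138
t₂ = t₁ × 10^0.3138 = 2 × 2.06 = 4.12 years

t₂ ≈ 4.12 years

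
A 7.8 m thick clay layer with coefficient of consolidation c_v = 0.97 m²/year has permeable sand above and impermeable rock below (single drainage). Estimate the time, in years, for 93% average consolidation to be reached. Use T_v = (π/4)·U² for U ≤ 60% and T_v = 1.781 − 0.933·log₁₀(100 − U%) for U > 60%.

Drainage path length: H_d = H = 7.8 m (single drainage).
U > 60%: T_v = 1.781 − 0.933·log₁₀(100 − 93) = 0.99252.
t = T_v·H_d²/c_v = 0.99252×7.8²/0.97 = 62.25 years.

t ≈ 62.3 years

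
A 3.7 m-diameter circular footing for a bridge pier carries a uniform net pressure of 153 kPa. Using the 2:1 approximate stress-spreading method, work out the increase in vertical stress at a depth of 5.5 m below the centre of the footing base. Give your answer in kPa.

Δσ_z ≈ 24.7 kPa

By the 2:1 method the load spreads at 1 horizontal : 2 vertical, so at depth z the loaded area has grown by z in each plan dimension:
Δσ ≈ qD²/(D+z)² = 153×3.7²/(3.7+5.5)² = 24.747 kPa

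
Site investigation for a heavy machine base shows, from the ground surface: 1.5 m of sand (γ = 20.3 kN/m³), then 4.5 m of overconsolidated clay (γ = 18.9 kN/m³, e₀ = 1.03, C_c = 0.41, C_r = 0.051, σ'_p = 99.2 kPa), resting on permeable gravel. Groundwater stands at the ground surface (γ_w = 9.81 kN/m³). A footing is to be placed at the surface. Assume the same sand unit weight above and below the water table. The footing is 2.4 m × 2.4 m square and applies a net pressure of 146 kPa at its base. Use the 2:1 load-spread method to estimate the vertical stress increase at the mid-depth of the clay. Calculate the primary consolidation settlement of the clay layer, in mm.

S_c ≈ 23.5 mm

Mid-depth of clay below the ground surface: z = 1.5 + 4.5/2 = 3.75 m.
Total vertical stress at mid-clay: σ_v = 20.3×1.5 + 18.9×2.25 = 72.975 kPa.
Pore pressure: u = 9.81×(3.75 − 0) = 36.788 kPa.
Initial effective stress: σ'_0 = σ_v − u = 72.975 − 36.788 = 36.187 kPa.
Stress increase at mid-clay by the 2:1 spreading method:
Δσ = qBL/((B+z)(L+z)) = 146×2.4×2.4/((2.4+3.75)(2.4+3.75)) = 22.234 kPa
Final effective stress: σ'_f = 36.187 + 22.234 = 58.421 kPa.
σ'_f = 58.421 ≤ σ'_p = 99.2 kPa, so the clay remains overconsolidated and only the recompression index applies:
S_c = C_r·H/(1+e₀)·log₁₀(σ'_f/σ'_0) = 0.051×4.5/2.03×log₁₀(58.421/36.187)
    = 0.11305 × 0.20802 = 0.02352 m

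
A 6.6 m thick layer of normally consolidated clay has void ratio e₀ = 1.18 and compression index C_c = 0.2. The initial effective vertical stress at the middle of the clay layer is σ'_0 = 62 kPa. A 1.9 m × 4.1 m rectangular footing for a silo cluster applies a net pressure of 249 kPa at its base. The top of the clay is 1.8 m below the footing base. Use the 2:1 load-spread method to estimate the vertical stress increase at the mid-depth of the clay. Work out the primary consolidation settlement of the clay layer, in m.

S_c ≈ 0.104 m

Mid-depth of clay below the footing base: z = 1.8 + 6.6/2 = 5.1 m.
Stress increase at mid-clay by the 2:1 spreading method:
Δσ = qBL/((B+z)(L+z)) = 249×1.9×4.1/((1.9+5.1)(4.1+5.1)) = 30.12 kPa
Final effective stress: σ'_f = σ'_0 + Δσ = 62 + 30.12 = 92.12 kPa.
Normally consolidated clay, so the full stress increment lies on the virgin compression line:
S_c = C_c·H/(1+e₀)·log₁₀(σ'_f/σ'_0) = 0.2×6.6/(1+1.18)×log₁₀(92.12/62)
    = 0.6055 × 0.17196 = 0.1041 m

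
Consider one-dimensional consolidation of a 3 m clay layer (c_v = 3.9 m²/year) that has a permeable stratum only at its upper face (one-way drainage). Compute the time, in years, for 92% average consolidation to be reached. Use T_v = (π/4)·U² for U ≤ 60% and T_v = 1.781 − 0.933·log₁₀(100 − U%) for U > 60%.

Drainage path length: H_d = H = 3 m (single drainage).
U > 60%: T_v = 1.781 − 0.933·log₁₀(100 − 92) = 0.93842.
t = T_v·H_d²/c_v = 0.93842×3²/3.9 = 2.166 years.

t ≈ 2.17 years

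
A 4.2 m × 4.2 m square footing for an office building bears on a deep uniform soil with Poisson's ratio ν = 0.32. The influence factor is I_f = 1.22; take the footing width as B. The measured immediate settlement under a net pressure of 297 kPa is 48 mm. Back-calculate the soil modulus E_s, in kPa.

E_s ≈ 28500 kPa

S_e = q·B·(1−ν²)/E_s · I_f  ⇒  E_s = q·B·(1−ν²)·I_f / S_e.
E_s = 297 × 4.2 × 0.8976 × 1.22 / 0.048 = 28460 kPa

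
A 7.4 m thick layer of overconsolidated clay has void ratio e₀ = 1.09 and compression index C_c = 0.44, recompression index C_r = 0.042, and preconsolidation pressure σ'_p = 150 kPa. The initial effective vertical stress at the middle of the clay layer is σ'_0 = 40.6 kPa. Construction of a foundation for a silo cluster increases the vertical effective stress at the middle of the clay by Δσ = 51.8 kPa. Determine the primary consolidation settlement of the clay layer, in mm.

S_c ≈ 53.1 mm

Final effective stress: σ'_f = 40.6 + 51.8 = 92.4 kPa.
σ'_f = 92.4 ≤ σ'_p = 150 kPa, so the clay remains overconsolidated and only the recompression index applies:
S_c = C_r·H/(1+e₀)·log₁₀(σ'_f/σ'_0) = 0.042×7.4/2.09×log₁₀(92.4/40.6)
    = 0.14871 × 0.35715 = 0.05311 m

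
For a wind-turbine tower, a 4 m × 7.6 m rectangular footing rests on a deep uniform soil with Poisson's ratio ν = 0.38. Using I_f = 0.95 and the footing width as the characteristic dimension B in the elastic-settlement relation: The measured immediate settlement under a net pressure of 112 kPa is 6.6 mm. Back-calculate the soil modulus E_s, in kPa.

S_e = q·B·(1−ν²)/E_s · I_f  ⇒  E_s = q·B·(1−ν²)·I_f / S_e.
E_s = 112 × 4 × 0.8556 × 0.95 / 0.0066 = 55170 kPa

E_s ≈ 55200 kPa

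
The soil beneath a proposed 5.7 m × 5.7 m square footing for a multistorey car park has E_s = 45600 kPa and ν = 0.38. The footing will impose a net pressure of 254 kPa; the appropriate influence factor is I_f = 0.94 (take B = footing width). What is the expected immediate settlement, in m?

Immediate (elastic) settlement: S_e = q·B·(1−ν²)/E_s · I_f.
S_e = 254 × 5.7 × (1 − 0.38²) / 45600 × 0.94
    = 254 × 5.7 × 0.8556 / 45600 × 0.94
    = 0.02554 m

S_e ≈ 0.0255 m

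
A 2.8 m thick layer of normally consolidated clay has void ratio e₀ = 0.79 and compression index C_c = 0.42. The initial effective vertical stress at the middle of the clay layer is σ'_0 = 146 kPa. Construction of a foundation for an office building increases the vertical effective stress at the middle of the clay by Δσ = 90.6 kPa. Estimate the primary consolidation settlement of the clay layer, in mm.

S_c ≈ 138 mm

Final effective stress: σ'_f = σ'_0 + Δσ = 146 + 90.6 = 236.6 kPa.
Normally consolidated clay, so the full stress increment lies on the virgin compression line:
S_c = C_c·H/(1+e₀)·log₁₀(σ'_f/σ'_0) = 0.42×2.8/(1+0.79)×log₁₀(236.6/146)
    = 0.65698 × 0.20966 = 0.1377 m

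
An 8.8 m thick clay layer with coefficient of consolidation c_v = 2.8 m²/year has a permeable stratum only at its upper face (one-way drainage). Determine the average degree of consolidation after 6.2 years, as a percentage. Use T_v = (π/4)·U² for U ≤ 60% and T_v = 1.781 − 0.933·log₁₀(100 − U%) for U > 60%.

U ≈ 53.4 %

Drainage path length: H_d = H = 8.8 m (single drainage).
T_v = c_v·t/H_d² = 2.8×6.2/8.8² = 0.22417.
T_v = 0.22417 corresponds to the U ≤ 60% branch:
U = √(4T_v/π) = 0.5342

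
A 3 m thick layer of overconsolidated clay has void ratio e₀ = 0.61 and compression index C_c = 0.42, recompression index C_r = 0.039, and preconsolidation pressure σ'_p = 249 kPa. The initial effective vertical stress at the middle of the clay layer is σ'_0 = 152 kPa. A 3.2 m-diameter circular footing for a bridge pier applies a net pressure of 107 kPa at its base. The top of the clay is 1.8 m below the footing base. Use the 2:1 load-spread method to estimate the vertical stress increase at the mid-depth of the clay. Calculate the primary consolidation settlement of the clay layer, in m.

Mid-depth of clay below the footing base: z = 1.8 + 3/2 = 3.3 m.
Stress increase at mid-clay by the 2:1 spreading method:
Δσ ≈ qD²/(D+z)² = 107×3.2²/(3.2+3.3)² = 25.933 kPa
Final effective stress: σ'_f = 152 + 25.933 = 177.93 kPa.
σ'_f = 177.93 ≤ σ'_p = 249 kPa, so the clay remains overconsolidated and only the recompression index applies:
S_c = C_r·H/(1+e₀)·log₁₀(σ'_f/σ'_0) = 0.039×3/1.61×log₁₀(177.93/152)
    = 0.072673 × 0.068406 = 0.004971 m

S_c ≈ 0.00497 m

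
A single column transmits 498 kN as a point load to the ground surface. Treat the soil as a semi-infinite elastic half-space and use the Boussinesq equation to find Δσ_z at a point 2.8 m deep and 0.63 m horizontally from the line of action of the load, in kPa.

Boussinesq vertical stress below a point load on an elastic half-space:
Δσ_z = 3P/(2πz²) · [1 + (r/z)²]^(−5/2)
r/z = 0.63/2.8 = 0.225; [1+(r/z)²]^(−5/2) = 0.88385.
Δσ_z = 3×498/(2π×2.8²) × 0.88385 = 30.329 × 0.88385 = 26.81 kPa

Δσ_z ≈ 26.8 kPa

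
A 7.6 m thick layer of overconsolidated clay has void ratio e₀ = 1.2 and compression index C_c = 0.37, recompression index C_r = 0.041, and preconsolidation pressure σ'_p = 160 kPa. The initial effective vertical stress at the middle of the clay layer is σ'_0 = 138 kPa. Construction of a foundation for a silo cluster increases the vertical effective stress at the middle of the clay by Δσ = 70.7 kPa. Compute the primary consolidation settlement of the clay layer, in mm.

S_c ≈ 157 mm

Final effective stress: σ'_f = 138 + 70.7 = 208.7 kPa.
σ'_f = 208.7 > σ'_p = 160 kPa, so the stress path crosses the preconsolidation pressure — recompression up to σ'_p, then virgin compression beyond:
S_c = H/(1+e₀)·[C_r·log₁₀(σ'_p/σ'_0) + C_c·log₁₀(σ'_f/σ'_p)]
    = 7.6/2.2 × [0.041×log₁₀(160/138) + 0.37×log₁₀(208.7/160)]
    = 3.4545 × [0.0026339 + 0.042699] = 0.1566 m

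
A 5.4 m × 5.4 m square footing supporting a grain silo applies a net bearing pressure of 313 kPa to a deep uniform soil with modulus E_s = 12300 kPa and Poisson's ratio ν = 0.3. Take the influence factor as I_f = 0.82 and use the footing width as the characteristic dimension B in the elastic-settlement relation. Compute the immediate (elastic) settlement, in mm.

S_e ≈ 103 mm

Immediate (elastic) settlement: S_e = q·B·(1−ν²)/E_s · I_f.
S_e = 313 × 5.4 × (1 − 0.3²) / 12300 × 0.82
    = 313 × 5.4 × 0.91 / 12300 × 0.82
    = 0.1025 m = 102.5 mm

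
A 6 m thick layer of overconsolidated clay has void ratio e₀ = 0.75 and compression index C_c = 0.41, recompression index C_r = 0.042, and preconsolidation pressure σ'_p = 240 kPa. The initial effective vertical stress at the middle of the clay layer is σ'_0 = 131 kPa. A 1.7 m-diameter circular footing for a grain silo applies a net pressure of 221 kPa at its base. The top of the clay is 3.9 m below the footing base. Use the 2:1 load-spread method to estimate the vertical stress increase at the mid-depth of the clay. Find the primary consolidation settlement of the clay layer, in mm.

S_c ≈ 3.99 mm

Mid-depth of clay below the footing base: z = 3.9 + 6/2 = 6.9 m.
Stress increase at mid-clay by the 2:1 spreading method:
Δσ ≈ qD²/(D+z)² = 221×1.7²/(1.7+6.9)² = 8.6356 kPa
Final effective stress: σ'_f = 131 + 8.6356 = 139.64 kPa.
σ'_f = 139.64 ≤ σ'_p = 240 kPa, so the clay remains overconsolidated and only the recompression index applies:
S_c = C_r·H/(1+e₀)·log₁₀(σ'_f/σ'_0) = 0.042×6/1.75×log₁₀(139.64/131)
    = 0.144 × 0.027739 = 0.003994 m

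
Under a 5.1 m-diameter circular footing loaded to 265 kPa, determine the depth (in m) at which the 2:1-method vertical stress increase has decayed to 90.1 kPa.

2:1 spreading — at depth z the loaded area has grown by z in each plan dimension:
qD²/(D+z)² = Δσ_z ⇒ z = D(√(q/Δσ_z) − 1) = 5.1×(√(265/90.1) − 1) = 3.646 m

z ≈ 3.65 m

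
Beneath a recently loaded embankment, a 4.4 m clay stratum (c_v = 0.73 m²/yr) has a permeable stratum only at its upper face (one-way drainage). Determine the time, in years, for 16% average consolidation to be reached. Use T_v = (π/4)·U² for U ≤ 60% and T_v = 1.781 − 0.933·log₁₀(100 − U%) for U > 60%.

Drainage path length: H_d = H = 4.4 m (single drainage).
U ≤ 60%: T_v = (π/4)·U² = (π/4)×0.16² = 0.020106.
t = T_v·H_d²/c_v = 0.020106×4.4²/0.73 = 0.5332 years.

t ≈ 0.533 years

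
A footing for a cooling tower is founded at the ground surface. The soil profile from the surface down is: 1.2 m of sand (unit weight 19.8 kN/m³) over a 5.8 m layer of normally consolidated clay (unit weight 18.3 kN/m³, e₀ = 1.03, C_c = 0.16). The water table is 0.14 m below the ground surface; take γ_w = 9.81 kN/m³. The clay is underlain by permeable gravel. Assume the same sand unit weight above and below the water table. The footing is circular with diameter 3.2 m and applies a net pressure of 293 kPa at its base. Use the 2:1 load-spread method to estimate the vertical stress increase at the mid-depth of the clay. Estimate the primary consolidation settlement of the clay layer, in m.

S_c ≈ 0.181 m

Mid-depth of clay below the ground surface: z = 1.2 + 5.8/2 = 4.1 m.
Total vertical stress at mid-clay: σ_v = 19.8×1.2 + 18.3×2.9 = 76.83 kPa.
Pore pressure: u = 9.81×(4.1 − 0.14) = 38.848 kPa.
Initial effective stress: σ'_0 = σ_v − u = 76.83 − 38.848 = 37.982 kPa.
Stress increase at mid-clay by the 2:1 spreading method:
Δσ ≈ qD²/(D+z)² = 293×3.2²/(3.2+4.1)² = 56.302 kPa
Final effective stress: σ'_f = σ'_0 + Δσ = 37.982 + 56.302 = 94.284 kPa.
Normally consolidated clay, so the full stress increment lies on the virgin compression line:
S_c = C_c·H/(1+e₀)·log₁₀(σ'_f/σ'_0) = 0.16×5.8/(1+1.03)×log₁₀(94.284/37.982)
    = 0.45714 × 0.39486 = 0.1805 m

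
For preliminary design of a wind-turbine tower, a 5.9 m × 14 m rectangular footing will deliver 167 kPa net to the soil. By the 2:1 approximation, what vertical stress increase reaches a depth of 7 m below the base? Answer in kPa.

Δσ_z ≈ 50.9 kPa

By the 2:1 method the load spreads at 1 horizontal : 2 vertical, so at depth z the loaded area has grown by z in each plan dimension:
Δσ = qBL/((B+z)(L+z)) = 167×5.9×14/((5.9+7)(14+7)) = 50.92 kPa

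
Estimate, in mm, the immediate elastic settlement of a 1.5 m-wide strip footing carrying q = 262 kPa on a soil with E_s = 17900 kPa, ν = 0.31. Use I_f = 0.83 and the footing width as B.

S_e ≈ 16.5 mm

Immediate (elastic) settlement: S_e = q·B·(1−ν²)/E_s · I_f.
S_e = 262 × 1.5 × (1 − 0.31²) / 17900 × 0.83
    = 262 × 1.5 × 0.9039 / 17900 × 0.83
    = 0.01647 m = 16.47 mm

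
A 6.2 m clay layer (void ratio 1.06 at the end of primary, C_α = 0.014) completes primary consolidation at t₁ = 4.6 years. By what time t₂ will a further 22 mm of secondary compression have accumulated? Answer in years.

t₂ ≈ 15.3 years

S_s = C_α·H/(1+e_p)·log₁₀(t₂/t₁) ⇒ log₁₀(t₂/t₁) = S_s·(1+e_p)/(C_α·H).
log₁₀(t₂/t₁) = 0.022 × (1+1.06) / (0.014×6.2) = 0.5221
t₂ = t₁ × 10^0.5221 = 4.6 × 3.328 = 15.31 years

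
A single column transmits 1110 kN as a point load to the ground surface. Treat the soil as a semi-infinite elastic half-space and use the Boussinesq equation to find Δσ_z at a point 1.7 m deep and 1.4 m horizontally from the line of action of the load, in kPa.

Δσ_z ≈ 50.3 kPa

Boussinesq vertical stress below a point load on an elastic half-space:
Δσ_z = 3P/(2πz²) · [1 + (r/z)²]^(−5/2)
r/z = 1.4/1.7 = 0.82353; [1+(r/z)²]^(−5/2) = 0.27409.
Δσ_z = 3×1110/(2π×1.7²) × 0.27409 = 183.39 × 0.27409 = 50.27 kPa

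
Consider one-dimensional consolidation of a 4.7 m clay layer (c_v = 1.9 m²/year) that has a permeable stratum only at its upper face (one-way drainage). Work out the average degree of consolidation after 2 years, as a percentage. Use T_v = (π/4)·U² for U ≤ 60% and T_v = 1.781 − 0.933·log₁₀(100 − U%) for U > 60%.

Drainage path length: H_d = H = 4.7 m (single drainage).
T_v = c_v·t/H_d² = 1.9×2/4.7² = 0.17202.
T_v = 0.17202 corresponds to the U ≤ 60% branch:
U = √(4T_v/π) = 0.468

U ≈ 46.8 %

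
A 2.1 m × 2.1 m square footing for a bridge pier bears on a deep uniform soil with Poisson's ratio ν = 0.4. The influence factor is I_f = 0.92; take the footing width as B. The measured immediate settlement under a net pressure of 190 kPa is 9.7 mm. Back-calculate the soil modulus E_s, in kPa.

E_s ≈ 31800 kPa

S_e = q·B·(1−ν²)/E_s · I_f  ⇒  E_s = q·B·(1−ν²)·I_f / S_e.
E_s = 190 × 2.1 × 0.84 × 0.92 / 0.0097 = 31790 kPa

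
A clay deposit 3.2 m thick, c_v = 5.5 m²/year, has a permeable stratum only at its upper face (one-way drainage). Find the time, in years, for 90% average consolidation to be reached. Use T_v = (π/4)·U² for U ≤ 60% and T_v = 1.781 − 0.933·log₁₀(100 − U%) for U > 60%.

Drainage path length: H_d = H = 3.2 m (single drainage).
U > 60%: T_v = 1.781 − 0.933·log₁₀(100 − 90) = 0.848.
t = T_v·H_d²/c_v = 0.848×3.2²/5.5 = 1.579 years.

t ≈ 1.58 years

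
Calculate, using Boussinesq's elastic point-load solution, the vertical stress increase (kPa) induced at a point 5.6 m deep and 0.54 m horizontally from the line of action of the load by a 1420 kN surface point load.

Δσ_z ≈ 21.1 kPa

Boussinesq vertical stress below a point load on an elastic half-space:
Δσ_z = 3P/(2πz²) · [1 + (r/z)²]^(−5/2)
r/z = 0.54/5.6 = 0.096429; [1+(r/z)²]^(−5/2) = 0.97713.
Δσ_z = 3×1420/(2π×5.6²) × 0.97713 = 21.62 × 0.97713 = 21.13 kPa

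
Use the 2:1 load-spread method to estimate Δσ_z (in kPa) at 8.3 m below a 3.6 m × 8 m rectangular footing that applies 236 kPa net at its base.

Δσ_z ≈ 35 kPa

By the 2:1 method the load spreads at 1 horizontal : 2 vertical, so at depth z the loaded area has grown by z in each plan dimension:
Δσ = qBL/((B+z)(L+z)) = 236×3.6×8/((3.6+8.3)(8+8.3)) = 35.04 kPa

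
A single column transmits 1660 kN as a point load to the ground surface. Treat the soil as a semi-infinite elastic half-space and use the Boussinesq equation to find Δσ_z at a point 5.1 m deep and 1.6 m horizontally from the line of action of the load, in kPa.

Δσ_z ≈ 24.1 kPa

Boussinesq vertical stress below a point load on an elastic half-space:
Δσ_z = 3P/(2πz²) · [1 + (r/z)²]^(−5/2)
r/z = 1.6/5.1 = 0.31373; [1+(r/z)²]^(−5/2) = 0.79082.
Δσ_z = 3×1660/(2π×5.1²) × 0.79082 = 30.473 × 0.79082 = 24.1 kPa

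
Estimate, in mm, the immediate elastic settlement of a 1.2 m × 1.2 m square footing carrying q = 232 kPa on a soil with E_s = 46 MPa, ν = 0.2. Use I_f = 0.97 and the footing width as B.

Immediate (elastic) settlement: S_e = q·B·(1−ν²)/E_s · I_f.
E_s = 46 MPa = 46000 kPa.
S_e = 232 × 1.2 × (1 − 0.2²) / 46000 × 0.97
    = 232 × 1.2 × 0.96 / 46000 × 0.97
    = 0.005636 m = 5.636 mm

S_e ≈ 5.64 mm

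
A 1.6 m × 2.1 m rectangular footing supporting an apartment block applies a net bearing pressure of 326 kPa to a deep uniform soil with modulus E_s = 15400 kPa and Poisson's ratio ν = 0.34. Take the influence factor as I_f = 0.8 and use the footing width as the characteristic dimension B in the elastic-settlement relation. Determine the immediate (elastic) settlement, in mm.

S_e ≈ 24 mm

Immediate (elastic) settlement: S_e = q·B·(1−ν²)/E_s · I_f.
S_e = 326 × 1.6 × (1 − 0.34²) / 15400 × 0.8
    = 326 × 1.6 × 0.8844 / 15400 × 0.8
    = 0.02396 m = 23.96 mm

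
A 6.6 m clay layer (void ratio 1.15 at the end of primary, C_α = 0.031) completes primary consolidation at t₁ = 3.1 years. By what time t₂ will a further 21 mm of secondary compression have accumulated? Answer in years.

t₂ ≈ 5.15 years

S_s = C_α·H/(1+e_p)·log₁₀(t₂/t₁) ⇒ log₁₀(t₂/t₁) = S_s·(1+e_p)/(C_α·H).
log₁₀(t₂/t₁) = 0.021 × (1+1.15) / (0.031×6.6) = 0.2207
t₂ = t₁ × 10^0.2207 = 3.1 × 1.662 = 5.153 years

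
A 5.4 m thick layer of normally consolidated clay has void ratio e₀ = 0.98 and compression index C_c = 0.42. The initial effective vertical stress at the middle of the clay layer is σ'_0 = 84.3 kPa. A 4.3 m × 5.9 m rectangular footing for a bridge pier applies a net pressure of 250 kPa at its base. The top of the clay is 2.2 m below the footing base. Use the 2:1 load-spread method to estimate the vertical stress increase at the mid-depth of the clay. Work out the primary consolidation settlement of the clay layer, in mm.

S_c ≈ 280 mm

Mid-depth of clay below the footing base: z = 2.2 + 5.4/2 = 4.9 m.
Stress increase at mid-clay by the 2:1 spreading method:
Δσ = qBL/((B+z)(L+z)) = 250×4.3×5.9/((4.3+4.9)(5.9+4.9)) = 63.834 kPa
Final effective stress: σ'_f = σ'_0 + Δσ = 84.3 + 63.834 = 148.13 kPa.
Normally consolidated clay, so the full stress increment lies on the virgin compression line:
S_c = C_c·H/(1+e₀)·log₁₀(σ'_f/σ'_0) = 0.42×5.4/(1+0.98)×log₁₀(148.13/84.3)
    = 1.1455 × 0.24482 = 0.2804 m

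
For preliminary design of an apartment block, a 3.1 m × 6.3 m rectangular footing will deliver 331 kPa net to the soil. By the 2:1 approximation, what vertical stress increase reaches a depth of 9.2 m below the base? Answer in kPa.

Δσ_z ≈ 33.9 kPa

By the 2:1 method the load spreads at 1 horizontal : 2 vertical, so at depth z the loaded area has grown by z in each plan dimension:
Δσ = qBL/((B+z)(L+z)) = 331×3.1×6.3/((3.1+9.2)(6.3+9.2)) = 33.907 kPa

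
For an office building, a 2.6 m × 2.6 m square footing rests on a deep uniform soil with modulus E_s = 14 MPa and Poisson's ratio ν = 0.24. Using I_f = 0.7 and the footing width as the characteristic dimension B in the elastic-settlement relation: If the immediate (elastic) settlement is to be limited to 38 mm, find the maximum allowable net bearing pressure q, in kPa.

q ≈ 310 kPa

E_s = 14 MPa = 14000 kPa.
S_e = q·B·(1−ν²)/E_s · I_f  ⇒  q = S_e·E_s / (B·(1−ν²)·I_f).
q = 0.038 × 14000 / (2.6 × 0.9424 × 0.7) = 310.2 kPa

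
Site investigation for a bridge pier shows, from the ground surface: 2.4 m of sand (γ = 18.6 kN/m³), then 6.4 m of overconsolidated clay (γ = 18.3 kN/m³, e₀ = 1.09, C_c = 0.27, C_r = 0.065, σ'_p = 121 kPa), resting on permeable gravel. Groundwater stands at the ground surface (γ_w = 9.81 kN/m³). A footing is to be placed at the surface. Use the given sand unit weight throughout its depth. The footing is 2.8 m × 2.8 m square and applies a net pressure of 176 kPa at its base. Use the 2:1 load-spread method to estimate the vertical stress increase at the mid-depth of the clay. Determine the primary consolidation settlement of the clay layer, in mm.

Mid-depth of clay below the ground surface: z = 2.4 + 6.4/2 = 5.6 m.
Total vertical stress at mid-clay: σ_v = 18.6×2.4 + 18.3×3.2 = 103.2 kPa.
Pore pressure: u = 9.81×(5.6 − 0) = 54.936 kPa.
Initial effective stress: σ'_0 = σ_v − u = 103.2 − 54.936 = 48.264 kPa.
Stress increase at mid-clay by the 2:1 spreading method:
Δσ = qBL/((B+z)(L+z)) = 176×2.8×2.8/((2.8+5.6)(2.8+5.6)) = 19.556 kPa
Final effective stress: σ'_f = 48.264 + 19.556 = 67.82 kPa.
σ'_f = 67.82 ≤ σ'_p = 121 kPa, so the clay remains overconsolidated and only the recompression index applies:
S_c = C_r·H/(1+e₀)·log₁₀(σ'_f/σ'_0) = 0.065×6.4/2.09×log₁₀(67.82/48.264)
    = 0.19904 × 0.14773 = 0.0294 m

S_c ≈ 29.4 mm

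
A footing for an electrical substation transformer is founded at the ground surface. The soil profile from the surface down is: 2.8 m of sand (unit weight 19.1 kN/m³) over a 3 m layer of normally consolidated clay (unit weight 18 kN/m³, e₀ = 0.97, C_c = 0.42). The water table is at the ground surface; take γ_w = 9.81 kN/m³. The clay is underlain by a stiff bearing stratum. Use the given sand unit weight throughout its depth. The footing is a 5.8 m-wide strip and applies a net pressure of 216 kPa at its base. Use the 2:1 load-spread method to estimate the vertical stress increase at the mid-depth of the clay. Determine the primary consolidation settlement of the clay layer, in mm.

Mid-depth of clay below the ground surface: z = 2.8 + 3/2 = 4.3 m.
Total vertical stress at mid-clay: σ_v = 19.1×2.8 + 18×1.5 = 80.48 kPa.
Pore pressure: u = 9.81×(4.3 − 0) = 42.183 kPa.
Initial effective stress: σ'_0 = σ_v − u = 80.48 − 42.183 = 38.297 kPa.
Stress increase at mid-clay by the 2:1 spreading method:
Δσ = qB/(B+z) = 216×5.8/(5.8+4.3) = 124.04 kPa
Final effective stress: σ'_f = σ'_0 + Δσ = 38.297 + 124.04 = 162.34 kPa.
Normally consolidated clay, so the full stress increment lies on the virgin compression line:
S_c = C_c·H/(1+e₀)·log₁₀(σ'_f/σ'_0) = 0.42×3/(1+0.97)×log₁₀(162.34/38.297)
    = 0.63959 × 0.62726 = 0.4012 m

S_c ≈ 401 mm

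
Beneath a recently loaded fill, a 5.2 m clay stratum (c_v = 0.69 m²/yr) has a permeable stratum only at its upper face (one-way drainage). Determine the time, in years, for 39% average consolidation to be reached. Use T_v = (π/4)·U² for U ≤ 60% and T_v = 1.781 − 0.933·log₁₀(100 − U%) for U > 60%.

t ≈ 4.68 years

Drainage path length: H_d = H = 5.2 m (single drainage).
U ≤ 60%: T_v = (π/4)·U² = (π/4)×0.39² = 0.11946.
t = T_v·H_d²/c_v = 0.11946×5.2²/0.69 = 4.681 years.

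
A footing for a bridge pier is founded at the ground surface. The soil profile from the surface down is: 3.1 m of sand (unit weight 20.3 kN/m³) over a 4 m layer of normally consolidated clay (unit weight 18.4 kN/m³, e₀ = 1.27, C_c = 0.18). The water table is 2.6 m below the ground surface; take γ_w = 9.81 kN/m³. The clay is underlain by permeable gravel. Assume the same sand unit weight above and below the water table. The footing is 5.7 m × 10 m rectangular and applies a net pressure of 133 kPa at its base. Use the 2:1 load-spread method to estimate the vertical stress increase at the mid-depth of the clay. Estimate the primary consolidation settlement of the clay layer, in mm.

S_c ≈ 66.3 mm

Mid-depth of clay below the ground surface: z = 3.1 + 4/2 = 5.1 m.
Total vertical stress at mid-clay: σ_v = 20.3×3.1 + 18.4×2 = 99.73 kPa.
Pore pressure: u = 9.81×(5.1 − 2.6) = 24.525 kPa.
Initial effective stress: σ'_0 = σ_v − u = 99.73 − 24.525 = 75.205 kPa.
Stress increase at mid-clay by the 2:1 spreading method:
Δσ = qBL/((B+z)(L+z)) = 133×5.7×10/((5.7+5.1)(10+5.1)) = 46.486 kPa
Final effective stress: σ'_f = σ'_0 + Δσ = 75.205 + 46.486 = 121.69 kPa.
Normally consolidated clay, so the full stress increment lies on the virgin compression line:
S_c = C_c·H/(1+e₀)·log₁₀(σ'_f/σ'_0) = 0.18×4/(1+1.27)×log₁₀(121.69/75.205)
    = 0.31718 × 0.20901 = 0.06629 m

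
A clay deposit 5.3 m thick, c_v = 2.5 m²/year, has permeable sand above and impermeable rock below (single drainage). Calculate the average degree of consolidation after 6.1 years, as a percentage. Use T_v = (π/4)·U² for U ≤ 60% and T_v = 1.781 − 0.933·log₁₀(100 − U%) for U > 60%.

U ≈ 78.8 %

Drainage path length: H_d = H = 5.3 m (single drainage).
T_v = c_v·t/H_d² = 2.5×6.1/5.3² = 0.5429.
T_v = 0.5429 corresponds to the U > 60% branch:
U = 1 − 10^((1.781 − T_v)/0.933)/100 = 0.7877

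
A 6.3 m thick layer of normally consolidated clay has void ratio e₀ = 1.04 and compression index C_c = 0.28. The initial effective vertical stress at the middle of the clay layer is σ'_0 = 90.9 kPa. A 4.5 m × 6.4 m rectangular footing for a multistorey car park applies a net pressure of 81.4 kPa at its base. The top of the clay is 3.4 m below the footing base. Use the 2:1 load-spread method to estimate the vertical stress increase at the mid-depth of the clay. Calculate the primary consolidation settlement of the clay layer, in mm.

S_c ≈ 62.2 mm

Mid-depth of clay below the footing base: z = 3.4 + 6.3/2 = 6.55 m.
Stress increase at mid-clay by the 2:1 spreading method:
Δσ = qBL/((B+z)(L+z)) = 81.4×4.5×6.4/((4.5+6.55)(6.4+6.55)) = 16.383 kPa
Final effective stress: σ'_f = σ'_0 + Δσ = 90.9 + 16.383 = 107.28 kPa.
Normally consolidated clay, so the full stress increment lies on the virgin compression line:
S_c = C_c·H/(1+e₀)·log₁₀(σ'_f/σ'_0) = 0.28×6.3/(1+1.04)×log₁₀(107.28/90.9)
    = 0.86471 × 0.071955 = 0.06222 m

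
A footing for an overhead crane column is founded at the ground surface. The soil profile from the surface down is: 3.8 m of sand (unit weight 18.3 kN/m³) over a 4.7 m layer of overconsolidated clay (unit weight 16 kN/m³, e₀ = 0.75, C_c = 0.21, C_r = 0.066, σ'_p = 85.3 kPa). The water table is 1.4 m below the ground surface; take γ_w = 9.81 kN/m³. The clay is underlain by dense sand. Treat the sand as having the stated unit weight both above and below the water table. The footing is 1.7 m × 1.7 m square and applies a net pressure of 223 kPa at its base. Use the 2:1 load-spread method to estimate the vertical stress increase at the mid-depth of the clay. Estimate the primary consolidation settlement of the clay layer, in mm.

Mid-depth of clay below the ground surface: z = 3.8 + 4.7/2 = 6.15 m.
Total vertical stress at mid-clay: σ_v = 18.3×3.8 + 16×2.35 = 107.14 kPa.
Pore pressure: u = 9.81×(6.15 − 1.4) = 46.598 kPa.
Initial effective stress: σ'_0 = σ_v − u = 107.14 − 46.598 = 60.542 kPa.
Stress increase at mid-clay by the 2:1 spreading method:
Δσ = qBL/((B+z)(L+z)) = 223×1.7×1.7/((1.7+6.15)(1.7+6.15)) = 10.458 kPa
Final effective stress: σ'_f = 60.542 + 10.458 = 71 kPa.
σ'_f = 71 ≤ σ'_p = 85.3 kPa, so the clay remains overconsolidated and only the recompression index applies:
S_c = C_r·H/(1+e₀)·log₁₀(σ'_f/σ'_0) = 0.066×4.7/1.75×log₁₀(71/60.542)
    = 0.17726 × 0.069202 = 0.01227 m

S_c ≈ 12.3 mm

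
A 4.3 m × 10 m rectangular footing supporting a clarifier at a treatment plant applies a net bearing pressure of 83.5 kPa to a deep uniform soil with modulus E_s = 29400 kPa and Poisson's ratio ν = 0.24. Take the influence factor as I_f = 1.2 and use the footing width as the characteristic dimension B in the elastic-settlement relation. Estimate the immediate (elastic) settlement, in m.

Immediate (elastic) settlement: S_e = q·B·(1−ν²)/E_s · I_f.
S_e = 83.5 × 4.3 × (1 − 0.24²) / 29400 × 1.2
    = 83.5 × 4.3 × 0.9424 / 29400 × 1.2
    = 0.01381 m

S_e ≈ 0.0138 m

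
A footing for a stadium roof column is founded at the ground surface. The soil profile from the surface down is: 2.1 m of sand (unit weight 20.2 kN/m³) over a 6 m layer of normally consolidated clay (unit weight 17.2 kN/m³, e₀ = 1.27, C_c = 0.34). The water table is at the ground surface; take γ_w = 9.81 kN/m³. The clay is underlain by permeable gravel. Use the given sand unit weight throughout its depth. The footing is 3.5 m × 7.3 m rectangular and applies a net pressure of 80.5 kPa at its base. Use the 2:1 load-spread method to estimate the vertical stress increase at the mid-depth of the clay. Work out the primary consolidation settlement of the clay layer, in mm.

S_c ≈ 142 mm

Mid-depth of clay below the ground surface: z = 2.1 + 6/2 = 5.1 m.
Total vertical stress at mid-clay: σ_v = 20.2×2.1 + 17.2×3 = 94.02 kPa.
Pore pressure: u = 9.81×(5.1 − 0) = 50.031 kPa.
Initial effective stress: σ'_0 = σ_v − u = 94.02 − 50.031 = 43.989 kPa.
Stress increase at mid-clay by the 2:1 spreading method:
Δσ = qBL/((B+z)(L+z)) = 80.5×3.5×7.3/((3.5+5.1)(7.3+5.1)) = 19.287 kPa
Final effective stress: σ'_f = σ'_0 + Δσ = 43.989 + 19.287 = 63.276 kPa.
Normally consolidated clay, so the full stress increment lies on the virgin compression line:
S_c = C_c·H/(1+e₀)·log₁₀(σ'_f/σ'_0) = 0.34×6/(1+1.27)×log₁₀(63.276/43.989)
    = 0.89868 × 0.15789 = 0.1419 m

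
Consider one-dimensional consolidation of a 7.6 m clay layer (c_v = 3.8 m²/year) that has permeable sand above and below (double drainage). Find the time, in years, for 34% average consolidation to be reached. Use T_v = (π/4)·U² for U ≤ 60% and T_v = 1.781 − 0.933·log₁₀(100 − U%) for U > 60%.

t ≈ 0.345 years

Drainage path length: H_d = H/2 = 3.8 m (double drainage).
U ≤ 60%: T_v = (π/4)·U² = (π/4)×0.34² = 0.090792.
t = T_v·H_d²/c_v = 0.090792×3.8²/3.8 = 0.345 years.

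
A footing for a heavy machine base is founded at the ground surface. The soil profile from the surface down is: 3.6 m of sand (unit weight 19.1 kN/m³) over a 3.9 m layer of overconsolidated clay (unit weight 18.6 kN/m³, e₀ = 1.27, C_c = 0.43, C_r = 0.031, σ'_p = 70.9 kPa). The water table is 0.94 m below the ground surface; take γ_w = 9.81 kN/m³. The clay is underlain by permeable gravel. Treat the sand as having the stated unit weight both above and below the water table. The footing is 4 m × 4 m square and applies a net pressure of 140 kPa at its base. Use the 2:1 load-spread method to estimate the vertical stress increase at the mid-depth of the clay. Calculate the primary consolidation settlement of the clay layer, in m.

S_c ≈ 0.0597 m

Mid-depth of clay below the ground surface: z = 3.6 + 3.9/2 = 5.55 m.
Total vertical stress at mid-clay: σ_v = 19.1×3.6 + 18.6×1.95 = 105.03 kPa.
Pore pressure: u = 9.81×(5.55 − 0.94) = 45.224 kPa.
Initial effective stress: σ'_0 = σ_v − u = 105.03 − 45.224 = 59.806 kPa.
Stress increase at mid-clay by the 2:1 spreading method:
Δσ = qBL/((B+z)(L+z)) = 140×4×4/((4+5.55)(4+5.55)) = 24.561 kPa
Final effective stress: σ'_f = 59.806 + 24.561 = 84.367 kPa.
σ'_f = 84.367 > σ'_p = 70.9 kPa, so the stress path crosses the preconsolidation pressure — recompression up to σ'_p, then virgin compression beyond:
S_c = H/(1+e₀)·[C_r·log₁₀(σ'_p/σ'_0) + C_c·log₁₀(σ'_f/σ'_p)]
    = 3.9/2.27 × [0.031×log₁₀(70.9/59.806) + 0.43×log₁₀(84.367/70.9)]
    = 1.7181 × [0.0022909 + 0.032476] = 0.05973 m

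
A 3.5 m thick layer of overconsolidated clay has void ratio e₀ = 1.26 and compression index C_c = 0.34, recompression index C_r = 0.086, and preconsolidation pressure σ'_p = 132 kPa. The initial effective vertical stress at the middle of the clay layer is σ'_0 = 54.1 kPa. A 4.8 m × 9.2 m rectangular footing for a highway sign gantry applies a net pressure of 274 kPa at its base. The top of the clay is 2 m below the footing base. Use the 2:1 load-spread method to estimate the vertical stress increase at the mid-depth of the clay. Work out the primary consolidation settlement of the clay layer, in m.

S_c ≈ 0.1 m

Mid-depth of clay below the footing base: z = 2 + 3.5/2 = 3.75 m.
Stress increase at mid-clay by the 2:1 spreading method:
Δσ = qBL/((B+z)(L+z)) = 274×4.8×9.2/((4.8+3.75)(9.2+3.75)) = 109.28 kPa
Final effective stress: σ'_f = 54.1 + 109.28 = 163.38 kPa.
σ'_f = 163.38 > σ'_p = 132 kPa, so the stress path crosses the preconsolidation pressure — recompression up to σ'_p, then virgin compression beyond:
S_c = H/(1+e₀)·[C_r·log₁₀(σ'_p/σ'_0) + C_c·log₁₀(σ'_f/σ'_p)]
    = 3.5/2.26 × [0.086×log₁₀(132/54.1) + 0.34×log₁₀(163.38/132)]
    = 1.5487 × [0.033314 + 0.031492] = 0.1004 m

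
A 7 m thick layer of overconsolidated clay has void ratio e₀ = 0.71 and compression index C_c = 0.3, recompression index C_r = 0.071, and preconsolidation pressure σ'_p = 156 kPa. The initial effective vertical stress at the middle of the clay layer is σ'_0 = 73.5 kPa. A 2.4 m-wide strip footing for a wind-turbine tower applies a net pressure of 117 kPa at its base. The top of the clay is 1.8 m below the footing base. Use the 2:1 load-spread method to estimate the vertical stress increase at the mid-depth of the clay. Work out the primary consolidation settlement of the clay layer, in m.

Mid-depth of clay below the footing base: z = 1.8 + 7/2 = 5.3 m.
Stress increase at mid-clay by the 2:1 spreading method:
Δσ = qB/(B+z) = 117×2.4/(2.4+5.3) = 36.468 kPa
Final effective stress: σ'_f = 73.5 + 36.468 = 109.97 kPa.
σ'_f = 109.97 ≤ σ'_p = 156 kPa, so the clay remains overconsolidated and only the recompression index applies:
S_c = C_r·H/(1+e₀)·log₁₀(σ'_f/σ'_0) = 0.071×7/1.71×log₁₀(109.97/73.5)
    = 0.29065 × 0.17499 = 0.05086 m

S_c ≈ 0.0509 m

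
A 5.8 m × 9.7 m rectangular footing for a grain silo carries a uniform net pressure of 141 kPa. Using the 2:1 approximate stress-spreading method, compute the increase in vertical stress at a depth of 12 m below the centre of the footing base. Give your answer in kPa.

Δσ_z ≈ 20.5 kPa

By the 2:1 method the load spreads at 1 horizontal : 2 vertical, so at depth z the loaded area has grown by z in each plan dimension:
Δσ = qBL/((B+z)(L+z)) = 141×5.8×9.7/((5.8+12)(9.7+12)) = 20.537 kPa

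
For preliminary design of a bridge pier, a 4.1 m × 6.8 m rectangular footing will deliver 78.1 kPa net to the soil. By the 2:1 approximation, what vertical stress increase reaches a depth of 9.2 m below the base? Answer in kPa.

Δσ_z ≈ 10.2 kPa

By the 2:1 method the load spreads at 1 horizontal : 2 vertical, so at depth z the loaded area has grown by z in each plan dimension:
Δσ = qBL/((B+z)(L+z)) = 78.1×4.1×6.8/((4.1+9.2)(6.8+9.2)) = 10.232 kPa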